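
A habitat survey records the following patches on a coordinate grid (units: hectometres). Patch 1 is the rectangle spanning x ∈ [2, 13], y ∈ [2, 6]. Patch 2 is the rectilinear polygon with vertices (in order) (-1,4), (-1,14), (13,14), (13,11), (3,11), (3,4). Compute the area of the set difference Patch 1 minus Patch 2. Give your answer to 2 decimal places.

42.00

|Patch 1| = 44, |Patch 1∩Patch 2| = 2.
|Patch 1 ∖ Patch 2| = |Patch 1| − |Patch 1∩Patch 2| = 44 − 2 = 42.00.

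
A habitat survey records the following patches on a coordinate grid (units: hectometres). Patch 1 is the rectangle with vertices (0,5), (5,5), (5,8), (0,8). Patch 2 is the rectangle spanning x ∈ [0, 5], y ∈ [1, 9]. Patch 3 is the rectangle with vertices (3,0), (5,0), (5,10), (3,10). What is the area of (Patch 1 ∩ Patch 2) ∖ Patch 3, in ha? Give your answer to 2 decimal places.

9.00

|Patch 1 ∩ Patch 2| = 15.
|(Patch 1 ∩ Patch 2) ∩ Patch 3| = 6.
|(Patch 1 ∩ Patch 2) ∖ Patch 3| = 15 − 6 = 9.00.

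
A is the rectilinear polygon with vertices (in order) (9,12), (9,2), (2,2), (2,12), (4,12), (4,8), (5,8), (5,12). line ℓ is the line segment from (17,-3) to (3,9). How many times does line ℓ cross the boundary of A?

The segment meets the boundary at (4,8.143), (4.167,8), (9,3.857).

3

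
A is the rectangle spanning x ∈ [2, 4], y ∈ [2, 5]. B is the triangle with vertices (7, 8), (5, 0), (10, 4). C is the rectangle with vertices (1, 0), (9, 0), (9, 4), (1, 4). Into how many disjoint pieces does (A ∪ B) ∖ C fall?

(A ∪ B) ∖ C splits into 2 disjoint pieces (area 2, area 8.4).

2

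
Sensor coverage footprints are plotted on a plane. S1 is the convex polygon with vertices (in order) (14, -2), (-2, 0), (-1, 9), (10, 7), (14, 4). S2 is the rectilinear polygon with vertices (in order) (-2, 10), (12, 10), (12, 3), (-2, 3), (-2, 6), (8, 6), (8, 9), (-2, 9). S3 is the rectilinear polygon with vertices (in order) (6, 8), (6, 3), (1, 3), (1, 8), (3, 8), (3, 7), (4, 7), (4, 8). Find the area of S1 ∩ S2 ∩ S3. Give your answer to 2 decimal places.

15.00

The intersection is the polygon with vertices (6,6), (6,3), (1,3), (1,6).
By the shoelace formula its area is 15.00.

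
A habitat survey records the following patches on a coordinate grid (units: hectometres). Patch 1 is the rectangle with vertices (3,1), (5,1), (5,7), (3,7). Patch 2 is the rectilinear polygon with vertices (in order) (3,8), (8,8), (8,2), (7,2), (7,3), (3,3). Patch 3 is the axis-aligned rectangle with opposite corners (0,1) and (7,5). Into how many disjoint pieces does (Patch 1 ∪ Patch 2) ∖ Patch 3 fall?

(Patch 1 ∪ Patch 2) ∖ Patch 3 is a single connected region.

1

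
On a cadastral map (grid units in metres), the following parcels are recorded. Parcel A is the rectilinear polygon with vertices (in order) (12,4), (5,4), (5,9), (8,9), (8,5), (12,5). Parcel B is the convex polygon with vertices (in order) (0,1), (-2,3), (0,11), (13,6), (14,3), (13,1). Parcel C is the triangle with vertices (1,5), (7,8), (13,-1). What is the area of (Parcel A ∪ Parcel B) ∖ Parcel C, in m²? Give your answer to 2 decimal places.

|Parcel A ∪ Parcel B| = 111.5077.
|(Parcel A ∪ Parcel B) ∩ Parcel C| = 33.3333.
|(Parcel A ∪ Parcel B) ∖ Parcel C| = 111.5077 − 33.3333 = 78.17.

78.17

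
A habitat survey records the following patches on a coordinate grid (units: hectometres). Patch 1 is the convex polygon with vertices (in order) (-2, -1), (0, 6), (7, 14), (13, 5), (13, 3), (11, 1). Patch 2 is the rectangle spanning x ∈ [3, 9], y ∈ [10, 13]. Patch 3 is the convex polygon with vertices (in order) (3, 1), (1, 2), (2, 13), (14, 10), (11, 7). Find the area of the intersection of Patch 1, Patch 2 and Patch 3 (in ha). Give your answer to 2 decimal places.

8.16

The intersection is the polygon with vertices (9,11), (9,10), (3.5,10), (5.385,12.154), (8.8,11.3).
By the shoelace formula its area is 8.16.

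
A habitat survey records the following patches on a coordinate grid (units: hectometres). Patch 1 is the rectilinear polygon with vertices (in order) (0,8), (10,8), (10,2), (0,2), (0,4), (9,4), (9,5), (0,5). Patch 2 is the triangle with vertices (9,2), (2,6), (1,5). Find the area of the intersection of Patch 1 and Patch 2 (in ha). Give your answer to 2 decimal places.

3.21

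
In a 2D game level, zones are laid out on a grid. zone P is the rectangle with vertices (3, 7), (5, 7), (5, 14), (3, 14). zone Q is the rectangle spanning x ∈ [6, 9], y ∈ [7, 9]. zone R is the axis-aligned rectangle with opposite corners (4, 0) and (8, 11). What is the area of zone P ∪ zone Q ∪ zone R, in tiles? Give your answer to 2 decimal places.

By inclusion–exclusion:
Individual areas: |zone P| = 14, |zone Q| = 6, |zone R| = 44.
|zone P∩zone Q| = 0 (no overlap).
|zone P∩zone R|: x∈[4,5], y∈[7,11] → 1·4 = 4.
|zone Q∩zone R|: x∈[6,8], y∈[7,9] → 2·2 = 4.
|zone P∩zone Q∩zone R| = 0.
|zone P ∪ zone Q ∪ zone R| = 64 − 8 + 0 = 56.00.

56.00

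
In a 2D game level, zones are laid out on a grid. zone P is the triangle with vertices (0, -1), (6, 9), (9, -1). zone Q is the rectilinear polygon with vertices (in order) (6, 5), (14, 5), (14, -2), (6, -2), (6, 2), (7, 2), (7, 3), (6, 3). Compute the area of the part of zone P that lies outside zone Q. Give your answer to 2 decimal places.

33.40

|zone P| = 45, |zone P∩zone Q| = 11.6.
|zone P ∖ zone Q| = |zone P| − |zone P∩zone Q| = 45 − 11.6 = 33.40.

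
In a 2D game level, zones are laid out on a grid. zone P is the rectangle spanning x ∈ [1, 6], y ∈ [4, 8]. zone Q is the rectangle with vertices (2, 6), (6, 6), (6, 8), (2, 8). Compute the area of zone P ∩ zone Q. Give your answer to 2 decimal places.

|zone P∩zone Q|: x∈[2,6], y∈[6,8] → 4·2 = 8.

8.00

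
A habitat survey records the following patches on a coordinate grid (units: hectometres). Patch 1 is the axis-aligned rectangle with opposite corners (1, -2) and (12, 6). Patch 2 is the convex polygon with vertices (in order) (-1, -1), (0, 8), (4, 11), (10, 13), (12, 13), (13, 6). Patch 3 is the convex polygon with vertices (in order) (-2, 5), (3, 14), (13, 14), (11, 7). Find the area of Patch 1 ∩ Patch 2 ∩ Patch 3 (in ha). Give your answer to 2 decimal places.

The intersection is the polygon with vertices (4.5,6), (1,5.462), (1,6).
By the shoelace formula its area is 0.94.

0.94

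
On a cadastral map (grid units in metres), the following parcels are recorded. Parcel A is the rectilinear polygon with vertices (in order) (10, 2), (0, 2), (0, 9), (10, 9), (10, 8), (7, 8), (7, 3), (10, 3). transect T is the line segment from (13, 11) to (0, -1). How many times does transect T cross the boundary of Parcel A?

The segment meets the boundary at (3.25,2), (7,5.462), (9.75,8), (10,8.231).

4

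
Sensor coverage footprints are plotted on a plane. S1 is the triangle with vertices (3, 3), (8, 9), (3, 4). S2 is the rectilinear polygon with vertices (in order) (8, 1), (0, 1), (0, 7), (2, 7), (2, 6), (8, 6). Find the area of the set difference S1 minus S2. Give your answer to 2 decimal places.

0.75

|S1| = 2.5, |S1∩S2| = 1.75.
|S1 ∖ S2| = |S1| − |S1∩S2| = 2.5 − 1.75 = 0.75.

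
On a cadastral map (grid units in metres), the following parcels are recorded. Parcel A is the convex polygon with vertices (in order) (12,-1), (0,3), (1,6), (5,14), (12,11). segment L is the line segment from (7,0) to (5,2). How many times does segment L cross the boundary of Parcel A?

1

The segment meets the boundary at (6,1).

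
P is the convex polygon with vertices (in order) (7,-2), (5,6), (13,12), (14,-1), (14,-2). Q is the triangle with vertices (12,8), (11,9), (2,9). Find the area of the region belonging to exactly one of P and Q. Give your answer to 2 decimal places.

|P| = 87.5, |Q| = 4.5, |P∩Q| = 2.3382.
|P △ Q| = |P| + |Q| − 2·|P∩Q| = 87.5 + 4.5 − 4.6765 = 87.32.

87.32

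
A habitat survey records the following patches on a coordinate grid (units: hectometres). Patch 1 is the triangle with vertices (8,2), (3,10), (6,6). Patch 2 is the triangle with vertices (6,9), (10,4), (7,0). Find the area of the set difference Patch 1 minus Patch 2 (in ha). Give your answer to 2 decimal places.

|Patch 1| = 2, |Patch 1∩Patch 2| = 0.4672.
|Patch 1 ∖ Patch 2| = |Patch 1| − |Patch 1∩Patch 2| = 2 − 0.4672 = 1.53.

1.53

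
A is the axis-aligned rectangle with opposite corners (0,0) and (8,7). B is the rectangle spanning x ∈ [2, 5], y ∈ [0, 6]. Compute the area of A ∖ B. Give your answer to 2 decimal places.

|A∩B|: x∈[2,5], y∈[0,6] → 3·6 = 18.
|A| = 56.
|A ∖ B| = |A| − |A∩B| = 56 − 18 = 38.00.

38.00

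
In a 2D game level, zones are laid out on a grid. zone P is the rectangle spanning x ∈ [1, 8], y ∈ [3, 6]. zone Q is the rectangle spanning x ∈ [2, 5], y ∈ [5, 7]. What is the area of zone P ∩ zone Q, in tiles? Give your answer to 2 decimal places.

3.00

|zone P∩zone Q|: x∈[2,5], y∈[5,6] → 3·1 = 3.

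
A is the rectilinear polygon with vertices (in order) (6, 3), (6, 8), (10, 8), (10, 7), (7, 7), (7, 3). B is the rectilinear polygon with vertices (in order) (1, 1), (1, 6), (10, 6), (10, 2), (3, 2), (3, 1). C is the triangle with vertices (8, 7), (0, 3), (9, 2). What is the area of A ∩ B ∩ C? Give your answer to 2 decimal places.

The intersection is the polygon with vertices (7,6), (7,3), (6,3), (6,6).
By the shoelace formula its area is 3.00.

3.00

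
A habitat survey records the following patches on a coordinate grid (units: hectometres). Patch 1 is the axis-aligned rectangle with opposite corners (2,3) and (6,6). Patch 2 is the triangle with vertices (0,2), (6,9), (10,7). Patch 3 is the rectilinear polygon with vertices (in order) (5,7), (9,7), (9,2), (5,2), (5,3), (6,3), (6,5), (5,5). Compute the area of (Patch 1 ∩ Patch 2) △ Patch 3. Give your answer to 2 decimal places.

22.81

|Patch 1 ∩ Patch 2| = 6.8095.
|(Patch 1 ∩ Patch 2) ∩ Patch 3| = 1.
|(Patch 1 ∩ Patch 2) △ Patch 3| = 6.8095 + 18 − 2 = 22.81.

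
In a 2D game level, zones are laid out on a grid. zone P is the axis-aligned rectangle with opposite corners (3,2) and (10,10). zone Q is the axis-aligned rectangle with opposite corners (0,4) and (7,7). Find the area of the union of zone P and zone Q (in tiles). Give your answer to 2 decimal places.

65.00

By inclusion–exclusion:
Individual areas: |zone P| = 56, |zone Q| = 21.
|zone P∩zone Q|: x∈[3,7], y∈[4,7] → 4·3 = 12.
|zone P ∪ zone Q| = 77 − 12 = 65.00.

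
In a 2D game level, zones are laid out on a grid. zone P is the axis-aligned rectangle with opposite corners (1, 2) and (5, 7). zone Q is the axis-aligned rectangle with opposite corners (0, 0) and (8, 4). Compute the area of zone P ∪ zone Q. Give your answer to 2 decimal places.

44.00

By inclusion–exclusion:
Individual areas: |zone P| = 20, |zone Q| = 32.
|zone P∩zone Q|: x∈[1,5], y∈[2,4] → 4·2 = 8.
|zone P ∪ zone Q| = 52 − 8 = 44.00.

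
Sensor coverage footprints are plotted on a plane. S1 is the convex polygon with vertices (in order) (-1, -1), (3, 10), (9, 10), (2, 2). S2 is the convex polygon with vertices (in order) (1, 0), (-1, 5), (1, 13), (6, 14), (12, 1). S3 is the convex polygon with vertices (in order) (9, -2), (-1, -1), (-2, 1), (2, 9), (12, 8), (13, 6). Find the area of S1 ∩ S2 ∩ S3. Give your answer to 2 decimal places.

25.34

The intersection is the polygon with vertices (2,2), (0.714,0.714), (0.143,2.143), (2.614,8.939), (7.632,8.437).
By the shoelace formula its area is 25.34.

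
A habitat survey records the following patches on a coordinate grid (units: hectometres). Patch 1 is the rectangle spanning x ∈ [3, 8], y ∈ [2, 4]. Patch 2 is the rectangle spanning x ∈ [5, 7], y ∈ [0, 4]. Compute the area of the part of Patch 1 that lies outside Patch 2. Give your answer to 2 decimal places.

6.00

|Patch 1∩Patch 2|: x∈[5,7], y∈[2,4] → 2·2 = 4.
|Patch 1| = 10.
|Patch 1 ∖ Patch 2| = |Patch 1| − |Patch 1∩Patch 2| = 10 − 4 = 6.00.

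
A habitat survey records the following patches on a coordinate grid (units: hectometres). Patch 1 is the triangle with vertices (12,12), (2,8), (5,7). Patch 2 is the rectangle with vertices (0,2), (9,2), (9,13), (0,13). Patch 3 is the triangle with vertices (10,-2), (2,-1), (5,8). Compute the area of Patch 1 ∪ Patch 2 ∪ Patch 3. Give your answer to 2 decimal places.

By inclusion–exclusion:
Individual areas: |Patch 1| = 11, |Patch 2| = 99, |Patch 3| = 37.5.
|Patch 1∩Patch 2| = 9.5857.
|Patch 1∩Patch 3| = 0.3342.
|Patch 2∩Patch 3| = 15.
|Patch 1∩Patch 2∩Patch 3| = 0.3342.
|Patch 1 ∪ Patch 2 ∪ Patch 3| = 147.5 − 24.9199 + 0.3342 = 122.91.

122.91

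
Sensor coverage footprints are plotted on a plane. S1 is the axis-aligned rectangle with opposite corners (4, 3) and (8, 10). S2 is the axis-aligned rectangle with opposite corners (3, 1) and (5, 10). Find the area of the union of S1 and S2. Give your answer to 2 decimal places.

By inclusion–exclusion:
Individual areas: |S1| = 28, |S2| = 18.
|S1∩S2|: x∈[4,5], y∈[3,10] → 1·7 = 7.
|S1 ∪ S2| = 46 − 7 = 39.00.

39.00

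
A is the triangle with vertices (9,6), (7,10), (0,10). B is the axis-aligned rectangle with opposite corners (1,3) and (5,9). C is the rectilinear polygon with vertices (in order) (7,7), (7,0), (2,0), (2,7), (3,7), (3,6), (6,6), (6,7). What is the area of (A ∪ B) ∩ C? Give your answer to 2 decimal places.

10.01

|A ∪ B| = 36.3194.
|(A ∪ B) ∩ C| = 10.01.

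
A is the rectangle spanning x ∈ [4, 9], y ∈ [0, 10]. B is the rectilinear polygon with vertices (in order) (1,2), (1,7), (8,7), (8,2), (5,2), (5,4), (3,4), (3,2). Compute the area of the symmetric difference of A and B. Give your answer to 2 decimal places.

45.00

|A| = 50, |B| = 31, |A∩B| = 18.
|A △ B| = |A| + |B| − 2·|A∩B| = 50 + 31 − 36 = 45.00.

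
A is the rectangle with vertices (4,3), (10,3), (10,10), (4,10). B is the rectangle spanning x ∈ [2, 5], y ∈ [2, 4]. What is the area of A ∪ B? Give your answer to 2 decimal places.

By inclusion–exclusion:
Individual areas: |A| = 42, |B| = 6.
|A∩B|: x∈[4,5], y∈[3,4] → 1·1 = 1.
|A ∪ B| = 48 − 1 = 47.00.

47.00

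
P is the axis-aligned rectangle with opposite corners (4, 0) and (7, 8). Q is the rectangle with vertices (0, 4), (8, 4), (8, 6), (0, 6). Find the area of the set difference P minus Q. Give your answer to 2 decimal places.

18.00

|P∩Q|: x∈[4,7], y∈[4,6] → 3·2 = 6.
|P| = 24.
|P ∖ Q| = |P| − |P∩Q| = 24 − 6 = 18.00.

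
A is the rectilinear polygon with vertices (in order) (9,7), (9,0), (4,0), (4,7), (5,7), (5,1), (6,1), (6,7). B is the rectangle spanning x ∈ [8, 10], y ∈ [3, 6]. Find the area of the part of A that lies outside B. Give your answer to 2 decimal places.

|A| = 29, |A∩B| = 3.
|A ∖ B| = |A| − |A∩B| = 29 − 3 = 26.00.

26.00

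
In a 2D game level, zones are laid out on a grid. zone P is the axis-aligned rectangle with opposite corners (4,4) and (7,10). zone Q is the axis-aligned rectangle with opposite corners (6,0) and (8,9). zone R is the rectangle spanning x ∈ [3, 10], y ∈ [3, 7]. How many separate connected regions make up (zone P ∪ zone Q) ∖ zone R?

2

(zone P ∪ zone Q) ∖ zone R splits into 2 disjoint pieces (area 11, area 6).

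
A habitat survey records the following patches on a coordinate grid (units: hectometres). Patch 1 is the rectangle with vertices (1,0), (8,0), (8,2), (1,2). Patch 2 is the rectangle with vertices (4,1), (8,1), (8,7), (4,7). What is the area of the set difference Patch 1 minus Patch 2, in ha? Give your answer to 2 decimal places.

|Patch 1∩Patch 2|: x∈[4,8], y∈[1,2] → 4·1 = 4.
|Patch 1| = 14.
|Patch 1 ∖ Patch 2| = |Patch 1| − |Patch 1∩Patch 2| = 14 − 4 = 10.00.

10.00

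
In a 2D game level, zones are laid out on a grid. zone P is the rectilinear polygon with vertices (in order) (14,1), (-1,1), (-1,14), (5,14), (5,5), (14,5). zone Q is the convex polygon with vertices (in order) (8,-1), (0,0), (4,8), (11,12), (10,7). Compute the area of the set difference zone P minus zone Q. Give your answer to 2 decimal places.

|zone P| = 114, |zone P∩zone Q| = 35.5357.
|zone P ∖ zone Q| = |zone P| − |zone P∩zone Q| = 114 − 35.5357 = 78.46.

78.46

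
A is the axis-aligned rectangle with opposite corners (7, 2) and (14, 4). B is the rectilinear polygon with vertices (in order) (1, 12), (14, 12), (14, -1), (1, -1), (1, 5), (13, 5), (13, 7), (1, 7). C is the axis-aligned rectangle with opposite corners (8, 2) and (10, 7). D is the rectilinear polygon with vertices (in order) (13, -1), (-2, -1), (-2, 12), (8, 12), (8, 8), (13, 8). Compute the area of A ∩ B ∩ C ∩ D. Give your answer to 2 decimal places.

4.00

The intersection is the polygon with vertices (8,4), (10,4), (10,2), (8,2).
By the shoelace formula its area is 4.00.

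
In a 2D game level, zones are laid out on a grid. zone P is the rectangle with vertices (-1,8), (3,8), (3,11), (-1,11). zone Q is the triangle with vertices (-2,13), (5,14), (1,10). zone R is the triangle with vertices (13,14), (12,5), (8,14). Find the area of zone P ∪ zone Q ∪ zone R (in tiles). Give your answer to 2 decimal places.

By inclusion–exclusion:
Individual areas: |zone P| = 12, |zone Q| = 12, |zone R| = 22.5.
|zone P∩zone Q| = 1.
|zone P∩zone R| = 0.
|zone Q∩zone R| = 0.
|zone P∩zone Q∩zone R| = 0.
|zone P ∪ zone Q ∪ zone R| = 46.5 − 1 + 0 = 45.50.

45.50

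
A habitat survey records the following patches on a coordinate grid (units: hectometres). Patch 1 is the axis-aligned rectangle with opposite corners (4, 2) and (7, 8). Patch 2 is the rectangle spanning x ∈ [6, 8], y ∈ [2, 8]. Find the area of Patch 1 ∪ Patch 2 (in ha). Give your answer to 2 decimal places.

24.00

By inclusion–exclusion:
Individual areas: |Patch 1| = 18, |Patch 2| = 12.
|Patch 1∩Patch 2|: x∈[6,7], y∈[2,8] → 1·6 = 6.
|Patch 1 ∪ Patch 2| = 30 − 6 = 24.00.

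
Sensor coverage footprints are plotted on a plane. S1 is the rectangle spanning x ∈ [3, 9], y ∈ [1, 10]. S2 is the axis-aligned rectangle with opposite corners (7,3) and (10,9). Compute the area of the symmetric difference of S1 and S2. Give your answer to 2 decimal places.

48.00

|S1∩S2|: x∈[7,9], y∈[3,9] → 2·6 = 12.
|S1 △ S2| = |S1| + |S2| − 2·|S1∩S2| = 54 + 18 − 24 = 48.00.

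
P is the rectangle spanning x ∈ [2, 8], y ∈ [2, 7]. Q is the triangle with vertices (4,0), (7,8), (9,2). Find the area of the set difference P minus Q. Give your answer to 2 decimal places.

|P| = 30, |P∩Q| = 10.8958.
|P ∖ Q| = |P| − |P∩Q| = 30 − 10.8958 = 19.10.

19.10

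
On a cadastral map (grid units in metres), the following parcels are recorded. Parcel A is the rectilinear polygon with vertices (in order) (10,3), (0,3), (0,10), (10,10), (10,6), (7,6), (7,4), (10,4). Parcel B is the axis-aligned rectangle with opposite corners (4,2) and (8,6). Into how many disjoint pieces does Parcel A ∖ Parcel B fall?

Parcel A ∖ Parcel B splits into 2 disjoint pieces (area 2, area 52).

2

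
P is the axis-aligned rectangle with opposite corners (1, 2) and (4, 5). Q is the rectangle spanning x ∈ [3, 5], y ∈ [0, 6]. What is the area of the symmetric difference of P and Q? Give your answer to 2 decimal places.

|P∩Q|: x∈[3,4], y∈[2,5] → 1·3 = 3.
|P △ Q| = |P| + |Q| − 2·|P∩Q| = 9 + 12 − 6 = 15.00.

15.00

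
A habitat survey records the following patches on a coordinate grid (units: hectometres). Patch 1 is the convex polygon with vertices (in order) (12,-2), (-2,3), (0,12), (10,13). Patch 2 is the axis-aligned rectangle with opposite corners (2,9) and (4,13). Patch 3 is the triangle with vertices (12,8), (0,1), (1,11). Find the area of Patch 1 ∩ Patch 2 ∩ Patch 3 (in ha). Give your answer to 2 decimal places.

2.91

The intersection is the polygon with vertices (4,9), (2,9), (2,10.727), (4,10.182).
By the shoelace formula its area is 2.91.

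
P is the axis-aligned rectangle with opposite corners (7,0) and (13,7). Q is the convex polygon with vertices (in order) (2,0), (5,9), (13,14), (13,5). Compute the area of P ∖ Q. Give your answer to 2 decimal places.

|P| = 42, |P∩Q| = 20.1818.
|P ∖ Q| = |P| − |P∩Q| = 42 − 20.1818 = 21.82.

21.82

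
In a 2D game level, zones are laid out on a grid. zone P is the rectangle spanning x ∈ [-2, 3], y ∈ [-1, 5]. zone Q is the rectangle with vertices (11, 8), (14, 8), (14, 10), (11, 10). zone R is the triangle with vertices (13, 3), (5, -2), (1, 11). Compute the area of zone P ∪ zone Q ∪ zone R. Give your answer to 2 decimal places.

97.96

By inclusion–exclusion:
Individual areas: |zone P| = 30, |zone Q| = 6, |zone R| = 62.
|zone P∩zone Q| = 0 (no overlap).
|zone P∩zone R| = 0.0385.
|zone Q∩zone R| = 0.
|zone P∩zone Q∩zone R| = 0.
|zone P ∪ zone Q ∪ zone R| = 98 − 0.0385 + 0 = 97.96.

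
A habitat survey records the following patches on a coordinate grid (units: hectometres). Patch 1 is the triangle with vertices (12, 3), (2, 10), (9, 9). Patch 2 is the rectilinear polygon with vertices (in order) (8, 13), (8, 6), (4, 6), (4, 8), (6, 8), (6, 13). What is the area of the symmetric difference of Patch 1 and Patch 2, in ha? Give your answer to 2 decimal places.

|Patch 1| = 19.5, |Patch 2| = 18, |Patch 1∩Patch 2| = 6.
|Patch 1 △ Patch 2| = |Patch 1| + |Patch 2| − 2·|Patch 1∩Patch 2| = 19.5 + 18 − 12 = 25.50.

25.50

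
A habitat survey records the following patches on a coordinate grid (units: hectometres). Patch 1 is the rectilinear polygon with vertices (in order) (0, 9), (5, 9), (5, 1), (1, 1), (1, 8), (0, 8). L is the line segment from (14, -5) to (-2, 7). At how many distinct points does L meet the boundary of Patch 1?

2

The segment meets the boundary at (1,4.75), (5,1.75).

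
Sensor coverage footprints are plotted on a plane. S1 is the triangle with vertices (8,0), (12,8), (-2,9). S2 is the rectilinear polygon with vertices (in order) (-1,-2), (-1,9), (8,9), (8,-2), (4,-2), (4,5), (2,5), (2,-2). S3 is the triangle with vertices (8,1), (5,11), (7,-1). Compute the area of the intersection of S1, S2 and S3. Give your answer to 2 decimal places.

The intersection is the polygon with vertices (6.628,1.235), (5.422,8.47), (5.766,8.445), (8,1), (7.655,0.31).
By the shoelace formula its area is 6.59.

6.59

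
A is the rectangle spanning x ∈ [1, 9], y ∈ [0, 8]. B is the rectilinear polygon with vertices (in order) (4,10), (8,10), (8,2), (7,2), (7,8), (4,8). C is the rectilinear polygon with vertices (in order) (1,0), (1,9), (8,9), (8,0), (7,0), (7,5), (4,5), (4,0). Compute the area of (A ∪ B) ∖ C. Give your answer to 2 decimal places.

|A ∪ B| = 72.
|(A ∪ B) ∩ C| = 45.
|(A ∪ B) ∖ C| = 72 − 45 = 27.00.

27.00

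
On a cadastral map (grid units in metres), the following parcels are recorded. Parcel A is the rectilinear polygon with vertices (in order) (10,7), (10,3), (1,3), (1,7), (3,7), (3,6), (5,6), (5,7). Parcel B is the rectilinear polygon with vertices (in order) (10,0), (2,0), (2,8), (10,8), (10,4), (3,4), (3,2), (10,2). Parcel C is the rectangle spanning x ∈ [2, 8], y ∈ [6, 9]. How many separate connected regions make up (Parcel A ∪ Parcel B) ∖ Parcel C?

1

(Parcel A ∪ Parcel B) ∖ Parcel C is a single connected region.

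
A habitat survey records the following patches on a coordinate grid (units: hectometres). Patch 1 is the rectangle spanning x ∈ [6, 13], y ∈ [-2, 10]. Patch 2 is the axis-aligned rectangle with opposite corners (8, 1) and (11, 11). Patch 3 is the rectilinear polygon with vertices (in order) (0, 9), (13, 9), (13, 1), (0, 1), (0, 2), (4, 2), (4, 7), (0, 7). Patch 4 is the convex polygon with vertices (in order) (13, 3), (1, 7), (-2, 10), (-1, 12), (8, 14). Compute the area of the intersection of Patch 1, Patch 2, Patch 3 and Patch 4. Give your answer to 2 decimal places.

13.92

The intersection is the polygon with vertices (8,9), (10.273,9), (11,7.4), (11,3.667), (8,4.667).
By the shoelace formula its area is 13.92.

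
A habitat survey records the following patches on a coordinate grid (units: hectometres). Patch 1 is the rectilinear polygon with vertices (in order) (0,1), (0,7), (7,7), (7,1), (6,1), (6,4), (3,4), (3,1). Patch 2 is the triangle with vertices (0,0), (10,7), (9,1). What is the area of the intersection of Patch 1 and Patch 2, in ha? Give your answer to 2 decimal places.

4.44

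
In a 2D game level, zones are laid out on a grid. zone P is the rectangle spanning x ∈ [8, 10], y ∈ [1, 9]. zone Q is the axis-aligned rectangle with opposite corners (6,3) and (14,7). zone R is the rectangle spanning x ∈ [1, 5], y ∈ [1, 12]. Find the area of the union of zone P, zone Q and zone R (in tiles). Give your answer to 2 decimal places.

84.00

By inclusion–exclusion:
Individual areas: |zone P| = 16, |zone Q| = 32, |zone R| = 44.
|zone P∩zone Q|: x∈[8,10], y∈[3,7] → 2·4 = 8.
|zone P∩zone R| = 0 (no overlap).
|zone Q∩zone R| = 0 (no overlap).
|zone P∩zone Q∩zone R| = 0.
|zone P ∪ zone Q ∪ zone R| = 92 − 8 + 0 = 84.00.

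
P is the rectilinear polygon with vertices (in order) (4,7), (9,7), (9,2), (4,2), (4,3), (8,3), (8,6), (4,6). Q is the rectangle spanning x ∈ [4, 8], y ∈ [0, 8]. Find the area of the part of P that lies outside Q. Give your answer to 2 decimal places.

|P| = 13, |P∩Q| = 8.
|P ∖ Q| = |P| − |P∩Q| = 13 − 8 = 5.00.

5.00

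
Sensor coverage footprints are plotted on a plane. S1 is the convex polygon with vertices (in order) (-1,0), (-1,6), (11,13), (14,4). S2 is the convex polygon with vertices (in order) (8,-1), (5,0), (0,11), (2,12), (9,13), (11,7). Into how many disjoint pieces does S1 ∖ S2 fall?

S1 ∖ S2 splits into 2 disjoint pieces (area 26.0063, area 22.7316).

2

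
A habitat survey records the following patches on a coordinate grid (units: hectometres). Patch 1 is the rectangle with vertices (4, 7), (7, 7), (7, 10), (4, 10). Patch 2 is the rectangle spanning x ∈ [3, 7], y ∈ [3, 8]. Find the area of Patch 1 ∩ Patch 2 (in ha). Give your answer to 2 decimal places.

|Patch 1∩Patch 2|: x∈[4,7], y∈[7,8] → 3·1 = 3.

3.00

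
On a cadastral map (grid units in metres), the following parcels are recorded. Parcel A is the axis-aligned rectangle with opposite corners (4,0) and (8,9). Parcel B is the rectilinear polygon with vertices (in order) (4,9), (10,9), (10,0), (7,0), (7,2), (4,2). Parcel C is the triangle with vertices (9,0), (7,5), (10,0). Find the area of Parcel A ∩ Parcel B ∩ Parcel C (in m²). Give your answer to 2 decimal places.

0.42

The intersection is the polygon with vertices (8,2.5), (7,5), (8,3.333).
By the shoelace formula its area is 0.42.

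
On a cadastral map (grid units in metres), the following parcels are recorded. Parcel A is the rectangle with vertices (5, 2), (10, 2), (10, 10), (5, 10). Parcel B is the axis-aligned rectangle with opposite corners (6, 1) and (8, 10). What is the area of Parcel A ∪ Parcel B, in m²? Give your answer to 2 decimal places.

42.00

By inclusion–exclusion:
Individual areas: |Parcel A| = 40, |Parcel B| = 18.
|Parcel A∩Parcel B|: x∈[6,8], y∈[2,10] → 2·8 = 16.
|Parcel A ∪ Parcel B| = 58 − 16 = 42.00.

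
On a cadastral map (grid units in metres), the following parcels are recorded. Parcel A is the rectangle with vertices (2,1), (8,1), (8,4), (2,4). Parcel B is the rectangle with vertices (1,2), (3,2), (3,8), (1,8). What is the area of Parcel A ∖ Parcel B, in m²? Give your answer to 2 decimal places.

16.00

|Parcel A∩Parcel B|: x∈[2,3], y∈[2,4] → 1·2 = 2.
|Parcel A| = 18.
|Parcel A ∖ Parcel B| = |Parcel A| − |Parcel A∩Parcel B| = 18 − 2 = 16.00.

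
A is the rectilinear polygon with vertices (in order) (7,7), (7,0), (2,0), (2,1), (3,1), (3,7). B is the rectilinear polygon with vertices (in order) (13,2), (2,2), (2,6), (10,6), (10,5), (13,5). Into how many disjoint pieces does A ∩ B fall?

A ∩ B is a single connected region.

1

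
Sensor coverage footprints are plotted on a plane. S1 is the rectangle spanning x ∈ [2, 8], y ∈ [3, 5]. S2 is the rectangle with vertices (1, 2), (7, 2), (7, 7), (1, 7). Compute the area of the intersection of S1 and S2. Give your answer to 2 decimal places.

10.00

|S1∩S2|: x∈[2,7], y∈[3,5] → 5·2 = 10.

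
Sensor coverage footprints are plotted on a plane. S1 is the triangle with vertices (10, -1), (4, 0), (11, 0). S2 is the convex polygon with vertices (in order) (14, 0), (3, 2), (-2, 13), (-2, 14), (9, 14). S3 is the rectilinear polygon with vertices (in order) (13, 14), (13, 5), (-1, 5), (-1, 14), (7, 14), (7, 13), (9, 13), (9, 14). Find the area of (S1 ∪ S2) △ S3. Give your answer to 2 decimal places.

78.36

|S1 ∪ S2| = 144.
|(S1 ∪ S2) ∩ S3| = 94.8188.
|(S1 ∪ S2) △ S3| = 144 + 124 − 189.6377 = 78.36.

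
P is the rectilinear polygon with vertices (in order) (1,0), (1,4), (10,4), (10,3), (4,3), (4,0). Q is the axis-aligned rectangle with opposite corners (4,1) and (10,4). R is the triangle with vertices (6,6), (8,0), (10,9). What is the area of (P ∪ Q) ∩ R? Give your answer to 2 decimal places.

4.17

The region (P ∪ Q) ∩ R is the polygon with vertices (8.889,4), (8.222,1), (7.667,1), (6.667,4).
By the shoelace formula its area is 4.17.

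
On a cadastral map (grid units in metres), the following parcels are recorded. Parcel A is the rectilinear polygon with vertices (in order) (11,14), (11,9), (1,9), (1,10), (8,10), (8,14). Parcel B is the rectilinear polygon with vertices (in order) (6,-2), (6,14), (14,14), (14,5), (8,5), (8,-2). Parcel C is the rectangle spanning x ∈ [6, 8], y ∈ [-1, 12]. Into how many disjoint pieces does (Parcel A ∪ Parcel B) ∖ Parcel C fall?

3

(Parcel A ∪ Parcel B) ∖ Parcel C splits into 3 disjoint pieces (area 5, area 58, area 2).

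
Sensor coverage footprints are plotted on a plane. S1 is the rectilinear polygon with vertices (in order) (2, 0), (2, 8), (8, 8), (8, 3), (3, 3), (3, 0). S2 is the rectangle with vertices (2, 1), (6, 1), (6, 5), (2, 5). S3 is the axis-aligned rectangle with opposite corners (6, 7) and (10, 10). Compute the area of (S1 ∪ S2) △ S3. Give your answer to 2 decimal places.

|S1 ∪ S2| = 39.
|(S1 ∪ S2) ∩ S3| = 2.
|(S1 ∪ S2) △ S3| = 39 + 12 − 4 = 47.00.

47.00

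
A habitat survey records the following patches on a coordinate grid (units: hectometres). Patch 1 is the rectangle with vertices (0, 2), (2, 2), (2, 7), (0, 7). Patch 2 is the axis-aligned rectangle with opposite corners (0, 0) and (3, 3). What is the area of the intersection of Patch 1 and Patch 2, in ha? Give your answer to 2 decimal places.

2.00

|Patch 1∩Patch 2|: x∈[0,2], y∈[2,3] → 2·1 = 2.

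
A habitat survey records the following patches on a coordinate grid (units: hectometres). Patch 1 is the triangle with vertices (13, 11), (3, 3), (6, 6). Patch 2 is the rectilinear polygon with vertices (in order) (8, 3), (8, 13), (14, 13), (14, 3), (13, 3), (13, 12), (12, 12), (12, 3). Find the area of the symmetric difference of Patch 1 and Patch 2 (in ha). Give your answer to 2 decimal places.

51.94

|Patch 1| = 3, |Patch 2| = 51, |Patch 1∩Patch 2| = 1.0286.
|Patch 1 △ Patch 2| = |Patch 1| + |Patch 2| − 2·|Patch 1∩Patch 2| = 3 + 51 − 2.0571 = 51.94.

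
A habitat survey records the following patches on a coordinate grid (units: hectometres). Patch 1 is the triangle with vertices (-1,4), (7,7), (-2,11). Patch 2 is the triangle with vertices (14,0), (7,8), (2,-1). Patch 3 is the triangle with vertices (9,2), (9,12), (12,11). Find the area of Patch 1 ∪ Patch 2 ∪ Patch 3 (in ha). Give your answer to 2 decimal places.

By inclusion–exclusion:
Individual areas: |Patch 1| = 29.5, |Patch 2| = 51.5, |Patch 3| = 15.
|Patch 1∩Patch 2| = 0.1281.
|Patch 1∩Patch 3| = 0.
|Patch 2∩Patch 3| = 1.665.
|Patch 1∩Patch 2∩Patch 3| = 0.
|Patch 1 ∪ Patch 2 ∪ Patch 3| = 96 − 1.7931 + 0 = 94.21.

94.21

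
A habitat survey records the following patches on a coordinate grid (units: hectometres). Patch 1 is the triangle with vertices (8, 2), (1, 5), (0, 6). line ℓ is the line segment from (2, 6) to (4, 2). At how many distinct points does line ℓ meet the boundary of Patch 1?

The segment meets the boundary at (2.909,4.182), (2.667,4.667).

2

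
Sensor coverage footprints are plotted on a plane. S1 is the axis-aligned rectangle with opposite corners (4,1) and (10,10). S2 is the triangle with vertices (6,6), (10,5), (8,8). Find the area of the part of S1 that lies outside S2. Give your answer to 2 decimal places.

49.00

|S1| = 54, |S1∩S2| = 5.
|S1 ∖ S2| = |S1| − |S1∩S2| = 54 − 5 = 49.00.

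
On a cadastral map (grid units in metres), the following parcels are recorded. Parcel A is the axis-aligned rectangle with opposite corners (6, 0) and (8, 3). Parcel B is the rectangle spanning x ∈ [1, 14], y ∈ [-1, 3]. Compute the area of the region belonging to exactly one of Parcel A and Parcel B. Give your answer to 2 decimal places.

|Parcel A∩Parcel B|: x∈[6,8], y∈[0,3] → 2·3 = 6.
|Parcel A △ Parcel B| = |Parcel A| + |Parcel B| − 2·|Parcel A∩Parcel B| = 6 + 52 − 12 = 46.00.

46.00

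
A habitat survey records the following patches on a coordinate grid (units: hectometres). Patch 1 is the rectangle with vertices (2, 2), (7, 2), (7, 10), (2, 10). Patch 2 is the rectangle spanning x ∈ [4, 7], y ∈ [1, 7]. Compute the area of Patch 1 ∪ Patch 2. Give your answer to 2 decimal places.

43.00

By inclusion–exclusion:
Individual areas: |Patch 1| = 40, |Patch 2| = 18.
|Patch 1∩Patch 2|: x∈[4,7], y∈[2,7] → 3·5 = 15.
|Patch 1 ∪ Patch 2| = 58 − 15 = 43.00.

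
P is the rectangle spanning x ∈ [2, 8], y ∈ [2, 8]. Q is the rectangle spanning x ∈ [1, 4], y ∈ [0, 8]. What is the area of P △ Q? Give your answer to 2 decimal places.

|P∩Q|: x∈[2,4], y∈[2,8] → 2·6 = 12.
|P △ Q| = |P| + |Q| − 2·|P∩Q| = 36 + 24 − 24 = 36.00.

36.00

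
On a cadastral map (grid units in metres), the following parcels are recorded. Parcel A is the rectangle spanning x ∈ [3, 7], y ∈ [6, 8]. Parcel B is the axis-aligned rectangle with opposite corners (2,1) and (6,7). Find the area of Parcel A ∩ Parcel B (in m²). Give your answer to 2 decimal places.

|Parcel A∩Parcel B|: x∈[3,6], y∈[6,7] → 3·1 = 3.

3.00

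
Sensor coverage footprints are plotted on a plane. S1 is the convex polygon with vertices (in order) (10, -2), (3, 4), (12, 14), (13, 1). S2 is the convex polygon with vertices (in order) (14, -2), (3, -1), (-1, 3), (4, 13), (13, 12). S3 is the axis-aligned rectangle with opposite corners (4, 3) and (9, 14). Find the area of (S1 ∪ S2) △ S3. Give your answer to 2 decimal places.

|S1 ∪ S2| = 171.7449.
|(S1 ∪ S2) ∩ S3| = 48.6111.
|(S1 ∪ S2) △ S3| = 171.7449 + 55 − 97.2222 = 129.52.

129.52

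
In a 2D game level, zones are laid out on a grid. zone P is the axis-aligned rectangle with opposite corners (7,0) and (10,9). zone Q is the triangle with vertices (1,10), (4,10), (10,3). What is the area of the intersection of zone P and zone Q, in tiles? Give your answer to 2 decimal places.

The intersection is the polygon with vertices (7,6.5), (10,3), (7,5.333).
By the shoelace formula its area is 1.75.

1.75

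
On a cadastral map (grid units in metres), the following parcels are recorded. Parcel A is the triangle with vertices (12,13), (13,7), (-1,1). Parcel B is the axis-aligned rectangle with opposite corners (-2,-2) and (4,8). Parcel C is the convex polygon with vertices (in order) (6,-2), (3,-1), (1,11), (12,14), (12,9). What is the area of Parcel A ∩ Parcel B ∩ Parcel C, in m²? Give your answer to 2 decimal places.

3.49

The intersection is the polygon with vertices (4,5.615), (4,3.143), (2.422,2.467), (2.178,3.933).
By the shoelace formula its area is 3.49.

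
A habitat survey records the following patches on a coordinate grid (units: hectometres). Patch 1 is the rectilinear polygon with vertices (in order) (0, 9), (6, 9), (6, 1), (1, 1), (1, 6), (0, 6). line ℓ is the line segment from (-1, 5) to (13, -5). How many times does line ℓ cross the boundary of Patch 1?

The segment meets the boundary at (4.6,1), (1,3.571).

2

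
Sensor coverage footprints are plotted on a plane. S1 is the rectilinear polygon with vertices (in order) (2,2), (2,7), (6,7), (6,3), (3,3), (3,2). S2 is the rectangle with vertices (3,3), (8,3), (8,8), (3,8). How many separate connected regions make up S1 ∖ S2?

1

S1 ∖ S2 is a single connected region.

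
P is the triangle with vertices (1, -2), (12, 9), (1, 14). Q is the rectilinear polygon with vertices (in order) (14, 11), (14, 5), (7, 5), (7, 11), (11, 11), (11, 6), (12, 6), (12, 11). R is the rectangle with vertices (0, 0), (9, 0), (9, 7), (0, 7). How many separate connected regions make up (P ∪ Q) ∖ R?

2

(P ∪ Q) ∖ R splits into 2 disjoint pieces (area 2, area 67.6273).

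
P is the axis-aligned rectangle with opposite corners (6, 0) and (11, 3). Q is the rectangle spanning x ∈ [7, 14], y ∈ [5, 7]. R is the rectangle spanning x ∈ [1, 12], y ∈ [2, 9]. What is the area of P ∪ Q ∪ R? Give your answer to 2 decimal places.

By inclusion–exclusion:
Individual areas: |P| = 15, |Q| = 14, |R| = 77.
|P∩Q| = 0 (no overlap).
|P∩R|: x∈[6,11], y∈[2,3] → 5·1 = 5.
|Q∩R|: x∈[7,12], y∈[5,7] → 5·2 = 10.
|P∩Q∩R| = 0.
|P ∪ Q ∪ R| = 106 − 15 + 0 = 91.00.

91.00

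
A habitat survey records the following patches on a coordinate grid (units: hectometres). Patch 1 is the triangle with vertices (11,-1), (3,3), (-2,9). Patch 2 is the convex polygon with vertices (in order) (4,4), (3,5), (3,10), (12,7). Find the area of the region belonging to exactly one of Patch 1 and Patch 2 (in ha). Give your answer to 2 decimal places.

|Patch 1| = 14, |Patch 2| = 28, |Patch 1∩Patch 2| = 0.3339.
|Patch 1 △ Patch 2| = |Patch 1| + |Patch 2| − 2·|Patch 1∩Patch 2| = 14 + 28 − 0.6677 = 41.33.

41.33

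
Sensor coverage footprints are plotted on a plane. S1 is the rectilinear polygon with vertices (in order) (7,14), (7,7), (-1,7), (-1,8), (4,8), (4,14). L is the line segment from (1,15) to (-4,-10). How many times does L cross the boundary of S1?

2

The segment meets the boundary at (-0.6,7), (-0.4,8).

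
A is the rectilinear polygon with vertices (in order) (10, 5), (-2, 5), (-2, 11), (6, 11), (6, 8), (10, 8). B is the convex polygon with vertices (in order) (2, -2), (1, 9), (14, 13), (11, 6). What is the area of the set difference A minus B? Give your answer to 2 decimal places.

|A| = 60, |A∩B| = 35.1119.
|A ∖ B| = |A| − |A∩B| = 60 − 35.1119 = 24.89.

24.89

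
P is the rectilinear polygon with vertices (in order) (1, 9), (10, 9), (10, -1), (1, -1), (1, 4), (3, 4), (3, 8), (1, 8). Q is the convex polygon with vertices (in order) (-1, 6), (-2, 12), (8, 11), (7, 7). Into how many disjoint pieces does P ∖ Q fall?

1

P ∖ Q is a single connected region.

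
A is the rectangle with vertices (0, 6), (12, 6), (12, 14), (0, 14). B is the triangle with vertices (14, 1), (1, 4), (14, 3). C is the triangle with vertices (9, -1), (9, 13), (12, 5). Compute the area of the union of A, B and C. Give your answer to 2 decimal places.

By inclusion–exclusion:
Individual areas: |A| = 96, |B| = 13, |C| = 21.
|A∩B| = 0.
|A∩C| = 9.1875.
|B∩C| = 2.3988.
|A∩B∩C| = 0.
|A ∪ B ∪ C| = 130 − 11.5863 + 0 = 118.41.

118.41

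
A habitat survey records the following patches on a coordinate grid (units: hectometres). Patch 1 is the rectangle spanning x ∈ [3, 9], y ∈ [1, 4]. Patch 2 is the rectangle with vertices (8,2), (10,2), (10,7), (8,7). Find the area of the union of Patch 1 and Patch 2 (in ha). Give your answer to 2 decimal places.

By inclusion–exclusion:
Individual areas: |Patch 1| = 18, |Patch 2| = 10.
|Patch 1∩Patch 2|: x∈[8,9], y∈[2,4] → 1·2 = 2.
|Patch 1 ∪ Patch 2| = 28 − 2 = 26.00.

26.00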